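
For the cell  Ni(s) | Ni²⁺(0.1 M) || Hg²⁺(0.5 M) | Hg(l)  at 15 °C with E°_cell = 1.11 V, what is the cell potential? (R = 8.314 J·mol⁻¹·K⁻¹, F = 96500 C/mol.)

Balancing electrons gives n = 2; the reaction quotient is Q = [Ni²⁺]/[Hg²⁺] = 0.200.
E = E° − (RT/nF) ln Q = 1.11 − (8.314×288)/(2×96500) × (-1.609) = 1.110 + 0.020 = 1.130 V.

1.13 V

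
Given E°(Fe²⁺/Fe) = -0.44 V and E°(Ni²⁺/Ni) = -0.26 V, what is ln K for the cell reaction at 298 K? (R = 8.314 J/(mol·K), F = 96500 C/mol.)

ln K = 14.0

E°_cell = -0.26 − (-0.44) = 0.18 V, with n = 2 electrons transferred.
At equilibrium E = 0, so the Nernst equation gives ln K = nFE°/RT = (2)(96500)(0.18)/((8.314)(298)) = 14.02.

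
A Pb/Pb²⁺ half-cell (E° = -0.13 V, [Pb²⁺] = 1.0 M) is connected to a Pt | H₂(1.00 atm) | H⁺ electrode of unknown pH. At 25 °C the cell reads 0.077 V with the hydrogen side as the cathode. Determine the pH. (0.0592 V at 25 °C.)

pH = 0.90

E°_cell = 0.13 V and n = 2.
log Q = n(E° − E)/0.0592 = 2×(0.13 − 0.077)/0.0592 = 1.791.
With Q = [Pb²⁺]·P(H₂) / [H⁺]^2, solving for [H⁺] gives log[H⁺] = -0.895, so pH = 0.90.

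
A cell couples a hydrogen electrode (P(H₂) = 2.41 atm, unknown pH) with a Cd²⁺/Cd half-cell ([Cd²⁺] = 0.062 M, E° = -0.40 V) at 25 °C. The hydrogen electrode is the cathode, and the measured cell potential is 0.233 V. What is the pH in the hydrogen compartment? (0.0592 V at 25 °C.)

pH = 3.23

E°_cell = 0.40 V and n = 2.
log Q = n(E° − E)/0.0592 = 2×(0.40 − 0.233)/0.0592 = 5.642.
With Q = [Cd²⁺]·P(H₂) / [H⁺]^2, solving for [H⁺] gives log[H⁺] = -3.234, so pH = 3.23.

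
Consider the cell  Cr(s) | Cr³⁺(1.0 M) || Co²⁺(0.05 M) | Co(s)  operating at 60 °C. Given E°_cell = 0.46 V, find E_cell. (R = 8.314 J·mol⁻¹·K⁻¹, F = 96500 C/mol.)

0.417 V

Balancing electrons gives n = 6; the reaction quotient is Q = [Cr³⁺]^2/[Co²⁺]^3 = 8000.
E = E° − (RT/nF) ln Q = 0.46 − (8.314×333)/(6×96500) × (8.987) = 0.460 − 0.043 = 0.417 V.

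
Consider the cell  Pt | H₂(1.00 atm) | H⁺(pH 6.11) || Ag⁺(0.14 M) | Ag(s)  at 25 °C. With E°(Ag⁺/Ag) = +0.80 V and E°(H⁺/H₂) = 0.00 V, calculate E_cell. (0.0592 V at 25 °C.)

1.11 V

The Ag⁺/Ag couple is the cathode, so E°_cell = 0.80 V; n = 2.
[H⁺] = 10^(−6.11) = 7.8 × 10^-7 M, and Q = [H⁺]^2 / ([Ag⁺]^2·P(H₂)) = 3.07 × 10^-11.
E = E° − (0.0592/2) log Q = 0.80 − (0.0592/2)(-10.512) = 1.111 V.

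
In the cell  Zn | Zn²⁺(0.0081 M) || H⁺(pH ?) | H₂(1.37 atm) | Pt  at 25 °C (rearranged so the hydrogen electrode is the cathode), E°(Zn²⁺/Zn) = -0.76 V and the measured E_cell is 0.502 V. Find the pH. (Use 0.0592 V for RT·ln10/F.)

pH = 5.34

E°_cell = 0.76 V and n = 2.
log Q = n(E° − E)/0.0592 = 2×(0.76 − 0.502)/0.0592 = 8.716.
With Q = [Zn²⁺]·P(H₂) / [H⁺]^2, solving for [H⁺] gives log[H⁺] = -5.336, so pH = 5.34.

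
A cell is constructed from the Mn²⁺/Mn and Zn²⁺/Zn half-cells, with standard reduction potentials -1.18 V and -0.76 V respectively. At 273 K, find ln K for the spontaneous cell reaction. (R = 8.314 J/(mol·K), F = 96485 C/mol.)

ln K = 35.7

E°_cell = -0.76 − (-1.18) = 0.42 V, with n = 2 electrons transferred.
At equilibrium E = 0, so the Nernst equation gives ln K = nFE°/RT = (2)(96485)(0.42)/((8.314)(273)) = 35.71.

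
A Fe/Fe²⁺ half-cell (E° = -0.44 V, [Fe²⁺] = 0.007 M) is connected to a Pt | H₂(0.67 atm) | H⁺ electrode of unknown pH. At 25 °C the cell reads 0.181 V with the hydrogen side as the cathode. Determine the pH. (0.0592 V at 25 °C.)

pH = 5.54

E°_cell = 0.44 V and n = 2.
log Q = n(E° − E)/0.0592 = 2×(0.44 − 0.181)/0.0592 = 8.750.
With Q = [Fe²⁺]·P(H₂) / [H⁺]^2, solving for [H⁺] gives log[H⁺] = -5.539, so pH = 5.54.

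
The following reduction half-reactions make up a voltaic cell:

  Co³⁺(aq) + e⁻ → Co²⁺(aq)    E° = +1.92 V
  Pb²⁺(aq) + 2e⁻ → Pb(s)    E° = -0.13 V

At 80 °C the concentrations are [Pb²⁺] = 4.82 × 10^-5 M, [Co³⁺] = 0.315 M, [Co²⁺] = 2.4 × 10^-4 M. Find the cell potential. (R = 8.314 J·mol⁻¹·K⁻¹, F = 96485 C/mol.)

The Co³⁺/Co²⁺ couple has the higher reduction potential and acts as the cathode, so E°_cell = +1.92 − (-0.13) = 2.05 V.
Balancing electrons gives n = 2; the reaction quotient is Q = [Pb²⁺]·[Co²⁺]^2/[Co³⁺]^2 = 2.8 × 10^-11.
E = E° − (RT/nF) ln Q = 2.05 − (8.314×353)/(2×96485) × (-24.300) = 2.050 + 0.370 = 2.420 V.

2.42 V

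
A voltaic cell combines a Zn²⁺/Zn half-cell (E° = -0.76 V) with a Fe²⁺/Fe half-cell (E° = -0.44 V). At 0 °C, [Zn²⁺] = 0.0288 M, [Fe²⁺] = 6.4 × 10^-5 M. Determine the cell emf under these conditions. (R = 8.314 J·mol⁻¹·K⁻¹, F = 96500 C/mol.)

The Fe²⁺/Fe couple has the higher reduction potential and acts as the cathode, so E°_cell = -0.44 − (-0.76) = 0.32 V.
Balancing electrons gives n = 2; the reaction quotient is Q = [Zn²⁺]/[Fe²⁺] = 450.
E = E° − (RT/nF) ln Q = 0.32 − (8.314×273)/(2×96500) × (6.109) = 0.320 − 0.072 = 0.248 V.

0.248 V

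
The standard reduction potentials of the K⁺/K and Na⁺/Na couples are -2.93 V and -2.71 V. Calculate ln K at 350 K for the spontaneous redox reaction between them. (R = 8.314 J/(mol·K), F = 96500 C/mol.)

E°_cell = -2.71 − (-2.93) = 0.22 V, with n = 1 electron transferred.
At equilibrium E = 0, so the Nernst equation gives ln K = nFE°/RT = (1)(96500)(0.22)/((8.314)(350)) = 7.30.

ln K = 7.3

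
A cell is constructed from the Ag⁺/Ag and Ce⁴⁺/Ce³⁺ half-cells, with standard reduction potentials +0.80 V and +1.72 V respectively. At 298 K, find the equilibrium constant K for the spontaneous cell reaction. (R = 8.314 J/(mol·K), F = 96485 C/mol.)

3.6 × 10^15

E°_cell = +1.72 − (+0.80) = 0.92 V, with n = 1 electron transferred.
At equilibrium E = 0, so the Nernst equation gives ln K = nFE°/RT = (1)(96485)(0.92)/((8.314)(298)) = 35.83.
K = e^35.83 = 3.6 × 10^15.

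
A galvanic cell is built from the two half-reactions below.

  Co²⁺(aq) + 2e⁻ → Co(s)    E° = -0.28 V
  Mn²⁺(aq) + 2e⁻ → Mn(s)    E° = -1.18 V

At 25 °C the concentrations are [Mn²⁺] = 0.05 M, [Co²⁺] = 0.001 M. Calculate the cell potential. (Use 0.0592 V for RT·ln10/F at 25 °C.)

0.850 V

The Co²⁺/Co couple has the higher reduction potential and acts as the cathode, so E°_cell = -0.28 − (-1.18) = 0.90 V.
Balancing electrons gives n = 2; the reaction quotient is Q = [Mn²⁺]/[Co²⁺] = 50.0.
At 25 °C, E = E° − (0.0592/n) log Q = 0.90 − (0.0592/2)(1.699) = 0.900 − 0.050 = 0.850 V.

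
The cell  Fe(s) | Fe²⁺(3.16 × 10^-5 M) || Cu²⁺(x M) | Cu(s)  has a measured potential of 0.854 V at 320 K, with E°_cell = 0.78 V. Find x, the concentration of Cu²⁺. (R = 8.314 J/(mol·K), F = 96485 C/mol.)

From the Nernst equation, ln Q = nF(E° − E)/RT = 2×96485×(0.78 − 0.854)/(8.314×320) = -5.367, so Q = 0.00467.
With Q = [Fe²⁺]/[Cu²⁺] and the known concentrations, [Cu²⁺] in the denominator gives [Cu²⁺] = 0.0068 M.

0.0068 M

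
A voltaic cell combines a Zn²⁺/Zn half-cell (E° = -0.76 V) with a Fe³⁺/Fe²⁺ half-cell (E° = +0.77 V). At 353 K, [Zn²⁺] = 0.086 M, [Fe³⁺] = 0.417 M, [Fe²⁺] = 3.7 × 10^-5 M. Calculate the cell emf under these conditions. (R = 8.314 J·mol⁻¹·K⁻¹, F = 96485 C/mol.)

1.85 V

The Fe³⁺/Fe²⁺ couple has the higher reduction potential and acts as the cathode, so E°_cell = +0.77 − (-0.76) = 1.53 V.
Balancing electrons gives n = 2; the reaction quotient is Q = [Zn²⁺]·[Fe²⁺]^2/[Fe³⁺]^2 = 6.77 × 10^-10.
E = E° − (RT/nF) ln Q = 1.53 − (8.314×353)/(2×96485) × (-21.113) = 1.530 + 0.321 = 1.851 V.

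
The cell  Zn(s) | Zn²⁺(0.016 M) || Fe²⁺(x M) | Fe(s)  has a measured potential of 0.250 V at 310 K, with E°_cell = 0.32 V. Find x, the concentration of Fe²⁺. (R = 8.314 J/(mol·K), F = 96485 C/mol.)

8.5 × 10^-5 M

From the Nernst equation, ln Q = nF(E° − E)/RT = 2×96485×(0.32 − 0.250)/(8.314×310) = 5.241, so Q = 189.
With Q = [Zn²⁺]/[Fe²⁺] and the known concentrations, [Fe²⁺] in the denominator gives [Fe²⁺] = 8.5 × 10^-5 M.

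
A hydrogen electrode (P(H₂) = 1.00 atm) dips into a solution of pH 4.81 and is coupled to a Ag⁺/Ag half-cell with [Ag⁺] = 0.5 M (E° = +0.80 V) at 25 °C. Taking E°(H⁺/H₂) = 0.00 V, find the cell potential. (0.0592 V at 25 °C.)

The Ag⁺/Ag couple is the cathode, so E°_cell = 0.80 V; n = 2.
[H⁺] = 10^(−4.81) = 1.5 × 10^-5 M, and Q = [H⁺]^2 / ([Ag⁺]^2·P(H₂)) = 9.6 × 10^-10.
E = E° − (0.0592/2) log Q = 0.80 − (0.0592/2)(-9.018) = 1.067 V.

1.07 V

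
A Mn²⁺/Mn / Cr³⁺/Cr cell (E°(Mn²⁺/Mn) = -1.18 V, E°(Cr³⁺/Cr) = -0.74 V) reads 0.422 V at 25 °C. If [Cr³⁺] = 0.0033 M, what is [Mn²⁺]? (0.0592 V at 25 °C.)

0.09 M

From the Nernst equation, log Q = n(E° − E)/0.0592 = 6(0.44 − 0.422)/0.0592 = 1.824, so Q = 66.7.
With Q = [Mn²⁺]^3/[Cr³⁺]^2 and the known concentrations, [Mn²⁺]^3 in the numerator gives [Mn²⁺] = 0.09 M.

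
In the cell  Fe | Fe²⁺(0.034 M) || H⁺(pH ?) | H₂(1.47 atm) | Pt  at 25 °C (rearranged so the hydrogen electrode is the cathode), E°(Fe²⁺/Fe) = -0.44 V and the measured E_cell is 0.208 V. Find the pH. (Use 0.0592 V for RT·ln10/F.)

E°_cell = 0.44 V and n = 2.
log Q = n(E° − E)/0.0592 = 2×(0.44 − 0.208)/0.0592 = 7.838.
With Q = [Fe²⁺]·P(H₂) / [H⁺]^2, solving for [H⁺] gives log[H⁺] = -4.570, so pH = 4.57.

pH = 4.57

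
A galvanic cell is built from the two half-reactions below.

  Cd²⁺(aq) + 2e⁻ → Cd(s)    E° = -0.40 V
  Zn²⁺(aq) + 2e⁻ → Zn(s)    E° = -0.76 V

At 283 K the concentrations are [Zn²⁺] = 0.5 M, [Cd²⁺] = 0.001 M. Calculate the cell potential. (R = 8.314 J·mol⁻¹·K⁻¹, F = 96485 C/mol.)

0.284 V

The Cd²⁺/Cd couple has the higher reduction potential and acts as the cathode, so E°_cell = -0.40 − (-0.76) = 0.36 V.
Balancing electrons gives n = 2; the reaction quotient is Q = [Zn²⁺]/[Cd²⁺] = 500.
E = E° − (RT/nF) ln Q = 0.36 − (8.314×283)/(2×96485) × (6.215) = 0.360 − 0.076 = 0.284 V.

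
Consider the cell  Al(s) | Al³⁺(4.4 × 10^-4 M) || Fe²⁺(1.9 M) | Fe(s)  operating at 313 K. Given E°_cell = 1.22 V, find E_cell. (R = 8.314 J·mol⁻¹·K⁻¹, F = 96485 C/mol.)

1.30 V

Balancing electrons gives n = 6; the reaction quotient is Q = [Al³⁺]^2/[Fe²⁺]^3 = 2.82 × 10^-8.
E = E° − (RT/nF) ln Q = 1.22 − (8.314×313)/(6×96485) × (-17.383) = 1.220 + 0.078 = 1.298 V.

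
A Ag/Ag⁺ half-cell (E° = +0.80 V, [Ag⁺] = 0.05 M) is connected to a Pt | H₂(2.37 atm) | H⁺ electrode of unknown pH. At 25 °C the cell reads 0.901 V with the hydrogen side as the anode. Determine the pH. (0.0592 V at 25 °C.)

E°_cell = 0.80 V and n = 2.
log Q = n(E° − E)/0.0592 = 2×(0.80 − 0.901)/0.0592 = -3.412.
With Q = [H⁺]^2 / ([Ag⁺]^2·P(H₂)), solving for [H⁺] gives log[H⁺] = -2.820, so pH = 2.82.

pH = 2.82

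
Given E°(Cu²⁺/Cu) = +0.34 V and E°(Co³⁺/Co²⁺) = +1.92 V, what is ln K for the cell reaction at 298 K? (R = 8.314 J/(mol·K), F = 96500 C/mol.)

E°_cell = +1.92 − (+0.34) = 1.58 V, with n = 2 electrons transferred.
At equilibrium E = 0, so the Nernst equation gives ln K = nFE°/RT = (2)(96500)(1.58)/((8.314)(298)) = 123.08.

ln K = 123.1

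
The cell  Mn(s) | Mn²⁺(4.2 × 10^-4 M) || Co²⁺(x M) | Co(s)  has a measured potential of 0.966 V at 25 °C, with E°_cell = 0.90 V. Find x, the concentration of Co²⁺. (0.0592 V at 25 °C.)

From the Nernst equation, log Q = n(E° − E)/0.0592 = 2(0.90 − 0.966)/0.0592 = -2.230, so Q = 0.00589.
With Q = [Mn²⁺]/[Co²⁺] and the known concentrations, [Co²⁺] in the denominator gives [Co²⁺] = 0.071 M.

0.071 M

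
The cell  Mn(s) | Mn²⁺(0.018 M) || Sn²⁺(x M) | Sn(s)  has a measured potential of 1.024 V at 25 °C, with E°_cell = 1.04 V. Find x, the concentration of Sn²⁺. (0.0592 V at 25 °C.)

0.0052 M

From the Nernst equation, log Q = n(E° − E)/0.0592 = 2(1.04 − 1.024)/0.0592 = 0.541, so Q = 3.47.
With Q = [Mn²⁺]/[Sn²⁺] and the known concentrations, [Sn²⁺] in the denominator gives [Sn²⁺] = 0.0052 M.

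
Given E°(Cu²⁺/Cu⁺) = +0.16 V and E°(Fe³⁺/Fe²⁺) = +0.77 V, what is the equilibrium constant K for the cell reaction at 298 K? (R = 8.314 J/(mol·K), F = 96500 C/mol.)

2.1 × 10^10

E°_cell = +0.77 − (+0.16) = 0.61 V, with n = 1 electron transferred.
At equilibrium E = 0, so the Nernst equation gives ln K = nFE°/RT = (1)(96500)(0.61)/((8.314)(298)) = 23.76.
K = e^23.76 = 2.1 × 10^10.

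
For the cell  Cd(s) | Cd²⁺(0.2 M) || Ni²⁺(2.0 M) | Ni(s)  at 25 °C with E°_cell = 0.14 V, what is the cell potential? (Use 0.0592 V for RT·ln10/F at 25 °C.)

0.170 V

Balancing electrons gives n = 2; the reaction quotient is Q = [Cd²⁺]/[Ni²⁺] = 0.100.
At 25 °C, E = E° − (0.0592/n) log Q = 0.14 − (0.0592/2)(-1.000) = 0.140 + 0.030 = 0.170 V.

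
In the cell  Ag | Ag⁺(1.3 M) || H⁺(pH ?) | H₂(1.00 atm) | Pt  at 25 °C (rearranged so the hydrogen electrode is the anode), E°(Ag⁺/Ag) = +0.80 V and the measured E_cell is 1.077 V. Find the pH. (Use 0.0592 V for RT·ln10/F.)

pH = 4.57

E°_cell = 0.80 V and n = 2.
log Q = n(E° − E)/0.0592 = 2×(0.80 − 1.077)/0.0592 = -9.358.
With Q = [H⁺]^2 / ([Ag⁺]^2·P(H₂)), solving for [H⁺] gives log[H⁺] = -4.565, so pH = 4.57.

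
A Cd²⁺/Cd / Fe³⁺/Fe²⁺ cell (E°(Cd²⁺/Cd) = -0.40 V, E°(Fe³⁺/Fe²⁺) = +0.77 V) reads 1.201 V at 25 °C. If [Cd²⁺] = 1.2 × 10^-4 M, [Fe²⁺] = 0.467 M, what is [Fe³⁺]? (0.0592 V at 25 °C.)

From the Nernst equation, log Q = n(E° − E)/0.0592 = 2(1.17 − 1.201)/0.0592 = -1.047, so Q = 0.0897.
With Q = [Cd²⁺]·[Fe²⁺]^2/[Fe³⁺]^2 and the known concentrations, [Fe³⁺]^2 in the denominator gives [Fe³⁺] = 0.017 M.

0.017 M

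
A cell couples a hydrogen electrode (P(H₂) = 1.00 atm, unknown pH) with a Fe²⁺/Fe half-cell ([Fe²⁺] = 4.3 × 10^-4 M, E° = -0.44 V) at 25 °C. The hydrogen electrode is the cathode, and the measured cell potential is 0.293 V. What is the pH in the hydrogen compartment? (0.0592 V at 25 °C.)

E°_cell = 0.44 V and n = 2.
log Q = n(E° − E)/0.0592 = 2×(0.44 − 0.293)/0.0592 = 4.966.
With Q = [Fe²⁺]·P(H₂) / [H⁺]^2, solving for [H⁺] gives log[H⁺] = -4.166, so pH = 4.17.

pH = 4.17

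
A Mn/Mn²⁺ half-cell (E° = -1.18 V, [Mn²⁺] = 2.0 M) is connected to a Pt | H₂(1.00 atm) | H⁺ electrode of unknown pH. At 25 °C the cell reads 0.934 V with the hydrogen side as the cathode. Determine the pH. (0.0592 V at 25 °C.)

E°_cell = 1.18 V and n = 2.
log Q = n(E° − E)/0.0592 = 2×(1.18 − 0.934)/0.0592 = 8.311.
With Q = [Mn²⁺]·P(H₂) / [H⁺]^2, solving for [H⁺] gives log[H⁺] = -4.005, so pH = 4.00.

pH = 4.00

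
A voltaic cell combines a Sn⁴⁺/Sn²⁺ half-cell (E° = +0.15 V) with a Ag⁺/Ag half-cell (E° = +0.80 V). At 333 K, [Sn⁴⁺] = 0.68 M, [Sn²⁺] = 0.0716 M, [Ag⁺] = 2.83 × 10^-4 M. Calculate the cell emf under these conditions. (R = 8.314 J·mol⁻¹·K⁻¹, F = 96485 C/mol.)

The Ag⁺/Ag couple has the higher reduction potential and acts as the cathode, so E°_cell = +0.80 − (+0.15) = 0.65 V.
Balancing electrons gives n = 2; the reaction quotient is Q = [Sn⁴⁺]/([Sn²⁺]·[Ag⁺]^2) = 1.19 × 10^8.
E = E° − (RT/nF) ln Q = 0.65 − (8.314×333)/(2×96485) × (18.591) = 0.650 − 0.267 = 0.383 V.

0.383 V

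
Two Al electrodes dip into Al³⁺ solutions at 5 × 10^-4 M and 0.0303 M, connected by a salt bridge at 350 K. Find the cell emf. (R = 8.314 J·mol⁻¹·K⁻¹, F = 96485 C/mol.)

Both half-cells are Al³⁺/Al, so E°_cell = 0. The concentrated side is the cathode; the cell reaction moves Al³⁺ from high to low concentration with n = 3.
Q = [Al³⁺]_dilute/[Al³⁺]_conc = 5 × 10^-4/0.0303 = 0.0165.
E = 0 − (RT/nF) ln Q = −((8.314×350)/(3×96485))(-4.104) = 0.0413 V.

0.041 V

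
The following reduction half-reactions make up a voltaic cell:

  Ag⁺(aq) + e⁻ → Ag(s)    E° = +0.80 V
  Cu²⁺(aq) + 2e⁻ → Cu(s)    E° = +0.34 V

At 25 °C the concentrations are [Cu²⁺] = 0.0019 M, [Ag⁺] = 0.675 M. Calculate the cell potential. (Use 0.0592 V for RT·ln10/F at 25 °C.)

0.530 V

The Ag⁺/Ag couple has the higher reduction potential and acts as the cathode, so E°_cell = +0.80 − (+0.34) = 0.46 V.
Balancing electrons gives n = 2; the reaction quotient is Q = [Cu²⁺]/[Ag⁺]^2 = 0.00417.
At 25 °C, E = E° − (0.0592/n) log Q = 0.46 − (0.0592/2)(-2.380) = 0.460 + 0.070 = 0.530 V.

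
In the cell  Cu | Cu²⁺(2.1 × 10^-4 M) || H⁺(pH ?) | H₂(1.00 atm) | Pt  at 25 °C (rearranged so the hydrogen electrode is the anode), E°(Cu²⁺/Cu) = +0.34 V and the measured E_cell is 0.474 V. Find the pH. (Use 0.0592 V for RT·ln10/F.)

pH = 4.10

E°_cell = 0.34 V and n = 2.
log Q = n(E° − E)/0.0592 = 2×(0.34 − 0.474)/0.0592 = -4.527.
With Q = [H⁺]^2 / ([Cu²⁺]·P(H₂)), solving for [H⁺] gives log[H⁺] = -4.102, so pH = 4.10.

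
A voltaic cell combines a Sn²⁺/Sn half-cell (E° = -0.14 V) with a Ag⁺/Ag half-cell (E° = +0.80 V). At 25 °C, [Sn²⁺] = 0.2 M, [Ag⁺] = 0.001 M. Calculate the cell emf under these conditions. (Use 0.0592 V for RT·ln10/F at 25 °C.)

The Ag⁺/Ag couple has the higher reduction potential and acts as the cathode, so E°_cell = +0.80 − (-0.14) = 0.94 V.
Balancing electrons gives n = 2; the reaction quotient is Q = [Sn²⁺]/[Ag⁺]^2 = 2 × 10^5.
At 25 °C, E = E° − (0.0592/n) log Q = 0.94 − (0.0592/2)(5.301) = 0.940 − 0.157 = 0.783 V.

0.783 V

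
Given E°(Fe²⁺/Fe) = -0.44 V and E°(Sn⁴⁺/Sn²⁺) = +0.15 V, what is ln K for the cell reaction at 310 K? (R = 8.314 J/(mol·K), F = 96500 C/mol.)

E°_cell = +0.15 − (-0.44) = 0.59 V, with n = 2 electrons transferred.
At equilibrium E = 0, so the Nernst equation gives ln K = nFE°/RT = (2)(96500)(0.59)/((8.314)(310)) = 44.18.

ln K = 44.2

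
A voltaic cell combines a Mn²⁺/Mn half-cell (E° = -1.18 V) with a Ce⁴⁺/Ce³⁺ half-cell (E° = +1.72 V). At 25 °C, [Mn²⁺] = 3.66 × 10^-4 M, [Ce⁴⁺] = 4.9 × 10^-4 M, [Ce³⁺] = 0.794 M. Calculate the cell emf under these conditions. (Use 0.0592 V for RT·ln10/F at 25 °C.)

2.81 V

The Ce⁴⁺/Ce³⁺ couple has the higher reduction potential and acts as the cathode, so E°_cell = +1.72 − (-1.18) = 2.90 V.
Balancing electrons gives n = 2; the reaction quotient is Q = [Mn²⁺]·[Ce³⁺]^2/[Ce⁴⁺]^2 = 961.
At 25 °C, E = E° − (0.0592/n) log Q = 2.90 − (0.0592/2)(2.983) = 2.900 − 0.088 = 2.812 V.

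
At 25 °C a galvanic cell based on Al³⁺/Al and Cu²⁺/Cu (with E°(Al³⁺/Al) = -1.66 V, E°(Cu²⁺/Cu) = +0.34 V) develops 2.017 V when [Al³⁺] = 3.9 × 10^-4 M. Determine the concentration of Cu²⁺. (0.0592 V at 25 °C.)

From the Nernst equation, log Q = n(E° − E)/0.0592 = 6(2.00 − 2.017)/0.0592 = -1.723, so Q = 0.0189.
With Q = [Al³⁺]^2/[Cu²⁺]^3 and the known concentrations, [Cu²⁺]^3 in the denominator gives [Cu²⁺] = 0.02 M.

0.02 M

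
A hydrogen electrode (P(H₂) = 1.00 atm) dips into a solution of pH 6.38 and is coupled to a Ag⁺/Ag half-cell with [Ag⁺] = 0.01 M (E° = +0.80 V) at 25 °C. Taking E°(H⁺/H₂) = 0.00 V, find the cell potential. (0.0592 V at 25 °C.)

The Ag⁺/Ag couple is the cathode, so E°_cell = 0.80 V; n = 2.
[H⁺] = 10^(−6.38) = 4.2 × 10^-7 M, and Q = [H⁺]^2 / ([Ag⁺]^2·P(H₂)) = 1.74 × 10^-9.
E = E° − (0.0592/2) log Q = 0.80 − (0.0592/2)(-8.760) = 1.059 V.

1.06 V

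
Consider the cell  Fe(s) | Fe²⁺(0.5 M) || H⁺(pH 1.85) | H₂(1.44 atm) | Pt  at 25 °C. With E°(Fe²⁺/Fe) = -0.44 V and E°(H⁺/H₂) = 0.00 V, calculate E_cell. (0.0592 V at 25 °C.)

0.33 V

The hydrogen couple is the cathode, so E°_cell = 0.44 V; n = 2.
[H⁺] = 10^(−1.85) = 0.014 M, and Q = [Fe²⁺]·P(H₂) / [H⁺]^2 = 3610.
E = E° − (0.0592/2) log Q = 0.44 − (0.0592/2)(3.557) = 0.335 V.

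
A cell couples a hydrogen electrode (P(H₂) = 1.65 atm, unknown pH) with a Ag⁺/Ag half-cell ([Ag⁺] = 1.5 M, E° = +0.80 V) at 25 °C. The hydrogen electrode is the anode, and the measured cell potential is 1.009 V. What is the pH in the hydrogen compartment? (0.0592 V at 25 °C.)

E°_cell = 0.80 V and n = 2.
log Q = n(E° − E)/0.0592 = 2×(0.80 − 1.009)/0.0592 = -7.061.
With Q = [H⁺]^2 / ([Ag⁺]^2·P(H₂)), solving for [H⁺] gives log[H⁺] = -3.246, so pH = 3.25.

pH = 3.25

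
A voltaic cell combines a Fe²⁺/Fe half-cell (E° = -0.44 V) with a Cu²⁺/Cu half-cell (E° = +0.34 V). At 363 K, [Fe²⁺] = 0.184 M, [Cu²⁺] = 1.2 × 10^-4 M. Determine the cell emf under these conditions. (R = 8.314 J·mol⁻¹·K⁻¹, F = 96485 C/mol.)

0.665 V

The Cu²⁺/Cu couple has the higher reduction potential and acts as the cathode, so E°_cell = +0.34 − (-0.44) = 0.78 V.
Balancing electrons gives n = 2; the reaction quotient is Q = [Fe²⁺]/[Cu²⁺] = 1530.
E = E° − (RT/nF) ln Q = 0.78 − (8.314×363)/(2×96485) × (7.335) = 0.780 − 0.115 = 0.665 V.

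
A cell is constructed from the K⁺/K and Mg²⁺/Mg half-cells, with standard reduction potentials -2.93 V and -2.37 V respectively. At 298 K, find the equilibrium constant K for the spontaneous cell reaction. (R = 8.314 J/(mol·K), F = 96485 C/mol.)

8.8 × 10^18

E°_cell = -2.37 − (-2.93) = 0.56 V, with n = 2 electrons transferred.
At equilibrium E = 0, so the Nernst equation gives ln K = nFE°/RT = (2)(96485)(0.56)/((8.314)(298)) = 43.62.
K = e^43.62 = 8.8 × 10^18.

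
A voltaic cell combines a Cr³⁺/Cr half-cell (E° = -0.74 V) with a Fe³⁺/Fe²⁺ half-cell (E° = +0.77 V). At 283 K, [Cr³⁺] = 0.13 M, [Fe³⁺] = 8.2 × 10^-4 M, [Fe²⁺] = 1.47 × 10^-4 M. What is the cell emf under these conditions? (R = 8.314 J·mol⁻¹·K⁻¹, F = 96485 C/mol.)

The Fe³⁺/Fe²⁺ couple has the higher reduction potential and acts as the cathode, so E°_cell = +0.77 − (-0.74) = 1.51 V.
Balancing electrons gives n = 3; the reaction quotient is Q = [Cr³⁺]·[Fe²⁺]^3/[Fe³⁺]^3 = 7.49 × 10^-4.
E = E° − (RT/nF) ln Q = 1.51 − (8.314×283)/(3×96485) × (-7.197) = 1.510 + 0.059 = 1.569 V.

1.57 V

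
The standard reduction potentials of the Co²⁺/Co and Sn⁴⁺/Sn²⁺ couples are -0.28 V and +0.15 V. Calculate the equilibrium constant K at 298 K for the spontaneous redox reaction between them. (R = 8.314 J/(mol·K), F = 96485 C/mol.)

3.5 × 10^14

E°_cell = +0.15 − (-0.28) = 0.43 V, with n = 2 electrons transferred.
At equilibrium E = 0, so the Nernst equation gives ln K = nFE°/RT = (2)(96485)(0.43)/((8.314)(298)) = 33.49.
K = e^33.49 = 3.5 × 10^14.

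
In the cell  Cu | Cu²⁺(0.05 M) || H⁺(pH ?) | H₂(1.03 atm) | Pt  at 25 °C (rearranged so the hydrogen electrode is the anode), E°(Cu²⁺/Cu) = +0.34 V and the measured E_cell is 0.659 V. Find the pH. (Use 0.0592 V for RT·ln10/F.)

pH = 6.03

E°_cell = 0.34 V and n = 2.
log Q = n(E° − E)/0.0592 = 2×(0.34 − 0.659)/0.0592 = -10.777.
With Q = [H⁺]^2 / ([Cu²⁺]·P(H₂)), solving for [H⁺] gives log[H⁺] = -6.033, so pH = 6.03.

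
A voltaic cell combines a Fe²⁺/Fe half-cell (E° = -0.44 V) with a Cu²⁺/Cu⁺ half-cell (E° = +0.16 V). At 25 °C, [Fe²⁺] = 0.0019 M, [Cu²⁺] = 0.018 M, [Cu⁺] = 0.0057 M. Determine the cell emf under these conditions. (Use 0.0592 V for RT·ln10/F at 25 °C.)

The Cu²⁺/Cu⁺ couple has the higher reduction potential and acts as the cathode, so E°_cell = +0.16 − (-0.44) = 0.60 V.
Balancing electrons gives n = 2; the reaction quotient is Q = [Fe²⁺]·[Cu⁺]^2/[Cu²⁺]^2 = 1.91 × 10^-4.
At 25 °C, E = E° − (0.0592/n) log Q = 0.60 − (0.0592/2)(-3.720) = 0.600 + 0.110 = 0.710 V.

0.710 V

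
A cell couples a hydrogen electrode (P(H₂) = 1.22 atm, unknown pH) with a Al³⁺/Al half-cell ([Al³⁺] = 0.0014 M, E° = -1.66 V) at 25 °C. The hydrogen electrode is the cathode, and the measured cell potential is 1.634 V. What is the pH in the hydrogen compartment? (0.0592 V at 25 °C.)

pH = 1.35

E°_cell = 1.66 V and n = 6.
log Q = n(E° − E)/0.0592 = 6×(1.66 − 1.634)/0.0592 = 2.635.
With Q = [Al³⁺]^2·P(H₂)^3 / [H⁺]^6, solving for [H⁺] gives log[H⁺] = -1.347, so pH = 1.35.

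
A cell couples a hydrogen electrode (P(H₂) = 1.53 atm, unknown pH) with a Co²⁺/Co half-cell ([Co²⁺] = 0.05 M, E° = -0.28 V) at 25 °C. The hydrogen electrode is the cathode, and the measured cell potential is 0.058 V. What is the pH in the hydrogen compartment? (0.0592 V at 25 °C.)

E°_cell = 0.28 V and n = 2.
log Q = n(E° − E)/0.0592 = 2×(0.28 − 0.058)/0.0592 = 7.500.
With Q = [Co²⁺]·P(H₂) / [H⁺]^2, solving for [H⁺] gives log[H⁺] = -4.308, so pH = 4.31.

pH = 4.31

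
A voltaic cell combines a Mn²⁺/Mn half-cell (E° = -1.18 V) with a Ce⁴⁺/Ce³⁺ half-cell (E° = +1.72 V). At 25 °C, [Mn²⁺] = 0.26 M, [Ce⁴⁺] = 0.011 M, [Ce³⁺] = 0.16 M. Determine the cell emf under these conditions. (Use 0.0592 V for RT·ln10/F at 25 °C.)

The Ce⁴⁺/Ce³⁺ couple has the higher reduction potential and acts as the cathode, so E°_cell = +1.72 − (-1.18) = 2.90 V.
Balancing electrons gives n = 2; the reaction quotient is Q = [Mn²⁺]·[Ce³⁺]^2/[Ce⁴⁺]^2 = 55.0.
At 25 °C, E = E° − (0.0592/n) log Q = 2.90 − (0.0592/2)(1.740) = 2.900 − 0.052 = 2.848 V.

2.85 V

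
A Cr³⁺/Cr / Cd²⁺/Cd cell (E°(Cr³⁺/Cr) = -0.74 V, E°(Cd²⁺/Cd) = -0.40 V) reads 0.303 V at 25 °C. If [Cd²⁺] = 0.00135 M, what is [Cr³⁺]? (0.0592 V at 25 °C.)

0.0037 M

From the Nernst equation, log Q = n(E° − E)/0.0592 = 6(0.34 − 0.303)/0.0592 = 3.750, so Q = 5620.
With Q = [Cr³⁺]^2/[Cd²⁺]^3 and the known concentrations, [Cr³⁺]^2 in the numerator gives [Cr³⁺] = 0.0037 M.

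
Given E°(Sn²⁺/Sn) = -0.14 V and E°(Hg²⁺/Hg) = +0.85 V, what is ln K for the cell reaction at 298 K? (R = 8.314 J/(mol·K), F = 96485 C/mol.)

E°_cell = +0.85 − (-0.14) = 0.99 V, with n = 2 electrons transferred.
At equilibrium E = 0, so the Nernst equation gives ln K = nFE°/RT = (2)(96485)(0.99)/((8.314)(298)) = 77.11.

ln K = 77.1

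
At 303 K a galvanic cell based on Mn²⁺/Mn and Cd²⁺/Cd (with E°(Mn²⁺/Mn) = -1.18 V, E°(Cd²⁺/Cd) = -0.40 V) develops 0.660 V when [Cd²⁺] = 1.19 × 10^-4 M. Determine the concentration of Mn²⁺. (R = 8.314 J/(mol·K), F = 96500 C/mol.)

1.2 M

From the Nernst equation, ln Q = nF(E° − E)/RT = 2×96500×(0.78 − 0.660)/(8.314×303) = 9.194, so Q = 9830.
With Q = [Mn²⁺]/[Cd²⁺] and the known concentrations, [Mn²⁺] in the numerator gives [Mn²⁺] = 1.2 M.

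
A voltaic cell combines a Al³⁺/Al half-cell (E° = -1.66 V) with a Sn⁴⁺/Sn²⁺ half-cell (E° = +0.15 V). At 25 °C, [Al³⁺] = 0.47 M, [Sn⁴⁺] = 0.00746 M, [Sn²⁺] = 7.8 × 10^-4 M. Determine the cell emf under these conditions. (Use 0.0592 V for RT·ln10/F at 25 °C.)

1.85 V

The Sn⁴⁺/Sn²⁺ couple has the higher reduction potential and acts as the cathode, so E°_cell = +0.15 − (-1.66) = 1.81 V.
Balancing electrons gives n = 6; the reaction quotient is Q = [Al³⁺]^2·[Sn²⁺]^3/[Sn⁴⁺]^3 = 2.53 × 10^-4.
At 25 °C, E = E° − (0.0592/n) log Q = 1.81 − (0.0592/6)(-3.598) = 1.810 + 0.036 = 1.846 V.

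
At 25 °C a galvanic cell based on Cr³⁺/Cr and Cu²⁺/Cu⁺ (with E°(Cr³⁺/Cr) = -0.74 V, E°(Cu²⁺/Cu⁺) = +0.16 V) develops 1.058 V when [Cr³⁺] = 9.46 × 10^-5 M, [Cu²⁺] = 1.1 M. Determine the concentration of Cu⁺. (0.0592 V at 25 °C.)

From the Nernst equation, log Q = n(E° − E)/0.0592 = 3(0.90 − 1.058)/0.0592 = -8.007, so Q = 9.85 × 10^-9.
With Q = [Cr³⁺]·[Cu⁺]^3/[Cu²⁺]^3 and the known concentrations, [Cu⁺]^3 in the numerator gives [Cu⁺] = 0.052 M.

0.052 M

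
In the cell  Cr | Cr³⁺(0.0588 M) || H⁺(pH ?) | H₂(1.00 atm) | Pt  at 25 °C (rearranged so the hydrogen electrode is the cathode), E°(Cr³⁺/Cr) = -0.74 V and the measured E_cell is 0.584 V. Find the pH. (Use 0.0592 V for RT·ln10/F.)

E°_cell = 0.74 V and n = 6.
log Q = n(E° − E)/0.0592 = 6×(0.74 − 0.584)/0.0592 = 15.811.
With Q = [Cr³⁺]^2·P(H₂)^3 / [H⁺]^6, solving for [H⁺] gives log[H⁺] = -3.045, so pH = 3.05.

pH = 3.05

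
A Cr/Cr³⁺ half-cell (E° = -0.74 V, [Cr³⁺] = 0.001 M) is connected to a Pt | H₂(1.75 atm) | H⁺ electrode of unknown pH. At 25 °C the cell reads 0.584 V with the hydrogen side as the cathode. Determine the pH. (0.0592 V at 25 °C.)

pH = 3.51

E°_cell = 0.74 V and n = 6.
log Q = n(E° − E)/0.0592 = 6×(0.74 − 0.584)/0.0592 = 15.811.
With Q = [Cr³⁺]^2·P(H₂)^3 / [H⁺]^6, solving for [H⁺] gives log[H⁺] = -3.514, so pH = 3.51.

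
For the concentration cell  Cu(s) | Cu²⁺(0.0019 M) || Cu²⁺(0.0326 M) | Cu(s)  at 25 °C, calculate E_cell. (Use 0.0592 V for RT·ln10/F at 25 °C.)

Both half-cells are Cu²⁺/Cu, so E°_cell = 0. The concentrated side is the cathode; the cell reaction moves Cu²⁺ from high to low concentration with n = 2.
Q = [Cu²⁺]_dilute/[Cu²⁺]_conc = 0.0019/0.0326 = 0.0583.
E = 0 − (0.0592/2) log Q = −(0.0592/2)(-1.234) = 0.0365 V.

0.037 V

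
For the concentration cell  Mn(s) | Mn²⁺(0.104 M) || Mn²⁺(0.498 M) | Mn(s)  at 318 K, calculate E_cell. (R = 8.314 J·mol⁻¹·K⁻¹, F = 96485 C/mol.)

0.021 V

Both half-cells are Mn²⁺/Mn, so E°_cell = 0. The concentrated side is the cathode; the cell reaction moves Mn²⁺ from high to low concentration with n = 2.
Q = [Mn²⁺]_dilute/[Mn²⁺]_conc = 0.104/0.498 = 0.209.
E = 0 − (RT/nF) ln Q = −((8.314×318)/(2×96485))(-1.566) = 0.0215 V.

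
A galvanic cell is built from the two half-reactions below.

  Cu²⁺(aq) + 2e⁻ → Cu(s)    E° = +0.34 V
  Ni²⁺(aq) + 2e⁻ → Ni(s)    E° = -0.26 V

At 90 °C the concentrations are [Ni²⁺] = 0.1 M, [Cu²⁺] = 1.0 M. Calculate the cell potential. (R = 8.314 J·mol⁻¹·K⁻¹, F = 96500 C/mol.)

The Cu²⁺/Cu couple has the higher reduction potential and acts as the cathode, so E°_cell = +0.34 − (-0.26) = 0.60 V.
Balancing electrons gives n = 2; the reaction quotient is Q = [Ni²⁺]/[Cu²⁺] = 0.100.
E = E° − (RT/nF) ln Q = 0.60 − (8.314×363)/(2×96500) × (-2.303) = 0.600 + 0.036 = 0.636 V.

0.636 V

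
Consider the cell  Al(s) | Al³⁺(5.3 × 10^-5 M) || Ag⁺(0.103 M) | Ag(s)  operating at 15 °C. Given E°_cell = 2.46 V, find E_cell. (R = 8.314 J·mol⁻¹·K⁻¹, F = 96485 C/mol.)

2.49 V

Balancing electrons gives n = 3; the reaction quotient is Q = [Al³⁺]/[Ag⁺]^3 = 0.0485.
E = E° − (RT/nF) ln Q = 2.46 − (8.314×288)/(3×96485) × (-3.026) = 2.460 + 0.025 = 2.485 V.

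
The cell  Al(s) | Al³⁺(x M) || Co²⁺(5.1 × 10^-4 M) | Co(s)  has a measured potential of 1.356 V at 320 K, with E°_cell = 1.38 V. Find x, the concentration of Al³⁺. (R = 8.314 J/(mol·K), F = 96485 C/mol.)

1.6 × 10^-4 M

From the Nernst equation, ln Q = nF(E° − E)/RT = 6×96485×(1.38 − 1.356)/(8.314×320) = 5.222, so Q = 185.
With Q = [Al³⁺]^2/[Co²⁺]^3 and the known concentrations, [Al³⁺]^2 in the numerator gives [Al³⁺] = 1.6 × 10^-4 M.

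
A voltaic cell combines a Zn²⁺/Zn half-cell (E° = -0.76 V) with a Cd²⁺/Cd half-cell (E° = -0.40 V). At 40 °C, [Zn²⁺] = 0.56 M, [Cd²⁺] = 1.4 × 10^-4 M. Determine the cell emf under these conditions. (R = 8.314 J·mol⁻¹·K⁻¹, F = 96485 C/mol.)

The Cd²⁺/Cd couple has the higher reduction potential and acts as the cathode, so E°_cell = -0.40 − (-0.76) = 0.36 V.
Balancing electrons gives n = 2; the reaction quotient is Q = [Zn²⁺]/[Cd²⁺] = 4000.
E = E° − (RT/nF) ln Q = 0.36 − (8.314×313)/(2×96485) × (8.294) = 0.360 − 0.112 = 0.248 V.

0.248 V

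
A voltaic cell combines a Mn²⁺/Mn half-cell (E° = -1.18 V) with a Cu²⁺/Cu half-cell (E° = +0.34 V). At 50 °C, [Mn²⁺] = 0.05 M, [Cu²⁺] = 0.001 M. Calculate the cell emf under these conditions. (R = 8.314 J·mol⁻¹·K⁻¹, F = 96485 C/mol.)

The Cu²⁺/Cu couple has the higher reduction potential and acts as the cathode, so E°_cell = +0.34 − (-1.18) = 1.52 V.
Balancing electrons gives n = 2; the reaction quotient is Q = [Mn²⁺]/[Cu²⁺] = 50.0.
E = E° − (RT/nF) ln Q = 1.52 − (8.314×323)/(2×96485) × (3.912) = 1.520 − 0.054 = 1.466 V.

1.47 V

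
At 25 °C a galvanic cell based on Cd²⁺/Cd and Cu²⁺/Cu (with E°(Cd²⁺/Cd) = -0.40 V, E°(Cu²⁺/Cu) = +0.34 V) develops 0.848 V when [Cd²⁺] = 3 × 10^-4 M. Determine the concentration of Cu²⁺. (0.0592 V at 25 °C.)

1.3 M

From the Nernst equation, log Q = n(E° − E)/0.0592 = 2(0.74 − 0.848)/0.0592 = -3.649, so Q = 2.25 × 10^-4.
With Q = [Cd²⁺]/[Cu²⁺] and the known concentrations, [Cu²⁺] in the denominator gives [Cu²⁺] = 1.3 M.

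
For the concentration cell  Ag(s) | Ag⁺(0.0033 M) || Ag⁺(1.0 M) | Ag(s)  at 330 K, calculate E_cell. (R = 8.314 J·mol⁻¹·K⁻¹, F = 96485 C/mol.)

Both half-cells are Ag⁺/Ag, so E°_cell = 0. The concentrated side is the cathode; the cell reaction moves Ag⁺ from high to low concentration with n = 1.
Q = [Ag⁺]_dilute/[Ag⁺]_conc = 0.0033/1.0 = 0.00330.
E = 0 − (RT/nF) ln Q = −((8.314×330)/(1×96485))(-5.714) = 0.1625 V.

0.16 V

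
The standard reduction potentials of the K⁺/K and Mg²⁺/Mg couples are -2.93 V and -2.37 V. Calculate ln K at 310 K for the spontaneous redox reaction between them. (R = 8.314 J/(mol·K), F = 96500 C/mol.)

ln K = 41.9

E°_cell = -2.37 − (-2.93) = 0.56 V, with n = 2 electrons transferred.
At equilibrium E = 0, so the Nernst equation gives ln K = nFE°/RT = (2)(96500)(0.56)/((8.314)(310)) = 41.93.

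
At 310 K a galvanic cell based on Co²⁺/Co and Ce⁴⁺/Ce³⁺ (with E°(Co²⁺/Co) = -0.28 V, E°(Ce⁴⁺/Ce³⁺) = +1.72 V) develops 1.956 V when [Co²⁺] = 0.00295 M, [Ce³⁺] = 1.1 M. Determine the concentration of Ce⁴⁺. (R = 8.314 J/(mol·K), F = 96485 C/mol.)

0.012 M

From the Nernst equation, ln Q = nF(E° − E)/RT = 2×96485×(2.00 − 1.956)/(8.314×310) = 3.294, so Q = 27.0.
With Q = [Co²⁺]·[Ce³⁺]^2/[Ce⁴⁺]^2 and the known concentrations, [Ce⁴⁺]^2 in the denominator gives [Ce⁴⁺] = 0.012 M.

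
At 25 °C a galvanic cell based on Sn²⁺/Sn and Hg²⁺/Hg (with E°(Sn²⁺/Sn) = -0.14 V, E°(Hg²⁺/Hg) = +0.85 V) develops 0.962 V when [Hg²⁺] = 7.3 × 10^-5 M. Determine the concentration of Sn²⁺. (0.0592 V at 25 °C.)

From the Nernst equation, log Q = n(E° − E)/0.0592 = 2(0.99 − 0.962)/0.0592 = 0.946, so Q = 8.83.
With Q = [Sn²⁺]/[Hg²⁺] and the known concentrations, [Sn²⁺] in the numerator gives [Sn²⁺] = 6.4 × 10^-4 M.

6.4 × 10^-4 M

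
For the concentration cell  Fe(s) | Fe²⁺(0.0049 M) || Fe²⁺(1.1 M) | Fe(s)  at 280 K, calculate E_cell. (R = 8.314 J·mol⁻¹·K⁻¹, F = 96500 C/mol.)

0.065 V

Both half-cells are Fe²⁺/Fe, so E°_cell = 0. The concentrated side is the cathode; the cell reaction moves Fe²⁺ from high to low concentration with n = 2.
Q = [Fe²⁺]_dilute/[Fe²⁺]_conc = 0.0049/1.1 = 0.00445.
E = 0 − (RT/nF) ln Q = −((8.314×280)/(2×96500))(-5.414) = 0.0653 V.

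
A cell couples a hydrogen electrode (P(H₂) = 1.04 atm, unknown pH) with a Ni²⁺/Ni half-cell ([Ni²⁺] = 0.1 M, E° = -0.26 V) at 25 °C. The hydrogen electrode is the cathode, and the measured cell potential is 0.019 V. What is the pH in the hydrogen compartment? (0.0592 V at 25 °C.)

pH = 4.56

E°_cell = 0.26 V and n = 2.
log Q = n(E° − E)/0.0592 = 2×(0.26 − 0.019)/0.0592 = 8.142.
With Q = [Ni²⁺]·P(H₂) / [H⁺]^2, solving for [H⁺] gives log[H⁺] = -4.562, so pH = 4.56.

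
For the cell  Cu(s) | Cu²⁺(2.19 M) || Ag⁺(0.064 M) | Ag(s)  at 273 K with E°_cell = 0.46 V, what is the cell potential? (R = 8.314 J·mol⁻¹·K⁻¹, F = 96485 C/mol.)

0.386 V

Balancing electrons gives n = 2; the reaction quotient is Q = [Cu²⁺]/[Ag⁺]^2 = 535.
E = E° − (RT/nF) ln Q = 0.46 − (8.314×273)/(2×96485) × (6.282) = 0.460 − 0.074 = 0.386 V.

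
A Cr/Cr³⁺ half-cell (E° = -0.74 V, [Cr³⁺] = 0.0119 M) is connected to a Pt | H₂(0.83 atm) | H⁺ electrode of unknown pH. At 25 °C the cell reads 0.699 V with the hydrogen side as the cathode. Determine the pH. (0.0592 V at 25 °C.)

pH = 1.37

E°_cell = 0.74 V and n = 6.
log Q = n(E° − E)/0.0592 = 6×(0.74 − 0.699)/0.0592 = 4.155.
With Q = [Cr³⁺]^2·P(H₂)^3 / [H⁺]^6, solving for [H⁺] gives log[H⁺] = -1.375, so pH = 1.37.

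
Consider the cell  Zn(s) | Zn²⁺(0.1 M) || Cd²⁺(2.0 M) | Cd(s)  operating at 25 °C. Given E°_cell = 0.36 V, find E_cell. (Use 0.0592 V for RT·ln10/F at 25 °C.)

Balancing electrons gives n = 2; the reaction quotient is Q = [Zn²⁺]/[Cd²⁺] = 0.0500.
At 25 °C, E = E° − (0.0592/n) log Q = 0.36 − (0.0592/2)(-1.301) = 0.360 + 0.039 = 0.399 V.

0.399 V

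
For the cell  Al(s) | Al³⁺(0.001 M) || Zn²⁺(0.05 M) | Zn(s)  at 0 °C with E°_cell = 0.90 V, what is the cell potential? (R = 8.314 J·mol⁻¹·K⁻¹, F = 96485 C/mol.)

0.919 V

Balancing electrons gives n = 6; the reaction quotient is Q = [Al³⁺]^2/[Zn²⁺]^3 = 0.00800.
E = E° − (RT/nF) ln Q = 0.90 − (8.314×273)/(6×96485) × (-4.828) = 0.900 + 0.019 = 0.919 V.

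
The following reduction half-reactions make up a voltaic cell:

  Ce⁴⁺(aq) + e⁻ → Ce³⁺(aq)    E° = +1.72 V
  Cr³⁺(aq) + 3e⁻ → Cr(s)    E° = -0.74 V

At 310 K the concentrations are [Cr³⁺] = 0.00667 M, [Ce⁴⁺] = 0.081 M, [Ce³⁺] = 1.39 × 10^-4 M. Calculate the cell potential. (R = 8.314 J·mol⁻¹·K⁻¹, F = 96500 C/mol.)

The Ce⁴⁺/Ce³⁺ couple has the higher reduction potential and acts as the cathode, so E°_cell = +1.72 − (-0.74) = 2.46 V.
Balancing electrons gives n = 3; the reaction quotient is Q = [Cr³⁺]·[Ce³⁺]^3/[Ce⁴⁺]^3 = 3.37 × 10^-11.
E = E° − (RT/nF) ln Q = 2.46 − (8.314×310)/(3×96500) × (-24.113) = 2.460 + 0.215 = 2.675 V.

2.67 V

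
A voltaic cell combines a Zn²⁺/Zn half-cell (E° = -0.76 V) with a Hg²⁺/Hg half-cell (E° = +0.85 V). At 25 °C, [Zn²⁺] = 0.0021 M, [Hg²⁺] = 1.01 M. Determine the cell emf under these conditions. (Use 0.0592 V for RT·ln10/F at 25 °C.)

1.69 V

The Hg²⁺/Hg couple has the higher reduction potential and acts as the cathode, so E°_cell = +0.85 − (-0.76) = 1.61 V.
Balancing electrons gives n = 2; the reaction quotient is Q = [Zn²⁺]/[Hg²⁺] = 0.00208.
At 25 °C, E = E° − (0.0592/n) log Q = 1.61 − (0.0592/2)(-2.682) = 1.610 + 0.079 = 1.689 V.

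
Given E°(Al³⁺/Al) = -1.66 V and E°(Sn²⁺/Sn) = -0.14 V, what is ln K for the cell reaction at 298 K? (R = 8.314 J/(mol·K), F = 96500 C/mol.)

ln K = 355.2

E°_cell = -0.14 − (-1.66) = 1.52 V, with n = 6 electrons transferred.
At equilibrium E = 0, so the Nernst equation gives ln K = nFE°/RT = (6)(96500)(1.52)/((8.314)(298)) = 355.22.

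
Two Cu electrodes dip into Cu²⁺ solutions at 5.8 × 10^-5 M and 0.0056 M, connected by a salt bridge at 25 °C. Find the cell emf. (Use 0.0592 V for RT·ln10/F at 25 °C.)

Both half-cells are Cu²⁺/Cu, so E°_cell = 0. The concentrated side is the cathode; the cell reaction moves Cu²⁺ from high to low concentration with n = 2.
Q = [Cu²⁺]_dilute/[Cu²⁺]_conc = 5.8 × 10^-5/0.0056 = 0.0104.
E = 0 − (0.0592/2) log Q = −(0.0592/2)(-1.985) = 0.0588 V.

0.059 V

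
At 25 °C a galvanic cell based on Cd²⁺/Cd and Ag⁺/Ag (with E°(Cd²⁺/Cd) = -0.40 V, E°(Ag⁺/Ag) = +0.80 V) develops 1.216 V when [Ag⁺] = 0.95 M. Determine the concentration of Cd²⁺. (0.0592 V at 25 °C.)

0.26 M

From the Nernst equation, log Q = n(E° − E)/0.0592 = 2(1.20 − 1.216)/0.0592 = -0.541, so Q = 0.288.
With Q = [Cd²⁺]/[Ag⁺]^2 and the known concentrations, [Cd²⁺] in the numerator gives [Cd²⁺] = 0.26 M.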